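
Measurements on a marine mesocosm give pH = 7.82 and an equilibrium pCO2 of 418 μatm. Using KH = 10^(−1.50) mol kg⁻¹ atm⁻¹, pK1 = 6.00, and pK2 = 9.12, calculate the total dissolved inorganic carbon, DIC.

[CO2*] = KH · pCO2 = 10^(−1.50) × 418×10^-6 = 1.322×10^-5 mol/kg
α₀ = 1/(1 + K1/[H⁺] + K1K2/[H⁺]²) = 1/(1 + 10^+1.82 + 10^+0.52) = 0.01421
DIC = [CO2*]/α₀ = 1.322×10^-5 / 0.01421 = 0.930 mmol/kg

DIC = 0.930 mmol/kg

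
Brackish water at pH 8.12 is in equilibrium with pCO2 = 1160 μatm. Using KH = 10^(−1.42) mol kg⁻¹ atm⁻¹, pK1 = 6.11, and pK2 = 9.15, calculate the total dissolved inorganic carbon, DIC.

DIC = 4.98 mmol/kg

[CO2*] = KH · pCO2 = 10^(−1.42) × 1160×10^-6 = 4.410×10^-5 mol/kg
α₀ = 1/(1 + K1/[H⁺] + K1K2/[H⁺]²) = 1/(1 + 10^+2.01 + 10^+0.98) = 0.008859
DIC = [CO2*]/α₀ = 4.410×10^-5 / 0.008859 = 4.98 mmol/kg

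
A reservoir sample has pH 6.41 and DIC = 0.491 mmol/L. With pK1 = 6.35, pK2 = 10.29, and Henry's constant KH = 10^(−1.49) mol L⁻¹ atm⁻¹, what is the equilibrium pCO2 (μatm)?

α₀ = 1 / (1 + K1/[H⁺] + K1K2/[H⁺]²) = 1 / (1 + 10^+0.06 + 10^-3.82)
   = 1 / (1 + 1.1482 + 0.00015136) = 1/2.1483 = 0.4655
[CO2*] = α₀ × DIC = 0.4655 × 0.491 = 0.2286 mmol/L
pCO2 = [CO2*]/KH = 2.286×10^-4 / 3.236×10^-2 = 7060 μatm

pCO2 = 7060 μatm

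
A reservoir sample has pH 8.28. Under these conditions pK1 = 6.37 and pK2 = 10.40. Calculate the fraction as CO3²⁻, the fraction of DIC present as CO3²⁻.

α₂ = 0.00744

α₂ = 1 / (1 + [H⁺]/K2 + [H⁺]²/(K1K2)) = 1 / (1 + 10^+2.12 + 10^+0.21)
   = 1 / (1 + 131.83 + 1.6218) = 1/134.45 = 0.007438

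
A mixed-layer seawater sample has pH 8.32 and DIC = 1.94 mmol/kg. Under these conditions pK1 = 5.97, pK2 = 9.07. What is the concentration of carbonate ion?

α₂ = 1 / (1 + [H⁺]/K2 + [H⁺]²/(K1K2)) = 1 / (1 + 10^+0.75 + 10^-1.60)
   = 1 / (1 + 5.6234 + 0.025119) = 1/6.6485 = 0.1504
[CO3²⁻] = α₂ × DIC = 0.1504 × 1.94 = 0.292 mmol/kg

[CO3²⁻] = 0.292 mmol/kg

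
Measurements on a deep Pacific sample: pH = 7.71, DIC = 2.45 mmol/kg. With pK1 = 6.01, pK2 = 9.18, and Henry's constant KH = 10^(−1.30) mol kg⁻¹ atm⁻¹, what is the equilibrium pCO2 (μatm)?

α₀ = 1 / (1 + K1/[H⁺] + K1K2/[H⁺]²) = 1 / (1 + 10^+1.70 + 10^+0.23)
   = 1 / (1 + 50.119 + 1.6982) = 1/52.817 = 0.01893
[CO2*] = α₀ × DIC = 0.01893 × 2.45 = 0.04639 mmol/kg
pCO2 = [CO2*]/KH = 4.639×10^-5 / 5.012×10^-2 = 926 μatm

pCO2 = 926 μatm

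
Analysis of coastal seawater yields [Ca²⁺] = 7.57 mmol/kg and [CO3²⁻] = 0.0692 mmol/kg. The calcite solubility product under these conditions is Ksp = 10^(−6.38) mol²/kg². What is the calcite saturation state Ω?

Ksp = 10^(−6.38) = 4.169×10^-7
Ω = [Ca²⁺][CO3²⁻]/Ksp = (7.57×10^-3)(0.0692×10^-3) / 4.169×10^-7 = 1.26

Ω = 1.26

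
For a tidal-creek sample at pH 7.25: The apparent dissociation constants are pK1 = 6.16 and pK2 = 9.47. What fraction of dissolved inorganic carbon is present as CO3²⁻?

α₂ = 0.00554

α₂ = 1 / (1 + [H⁺]/K2 + [H⁺]²/(K1K2)) = 1 / (1 + 10^+2.22 + 10^+1.13)
   = 1 / (1 + 165.96 + 13.490) = 1/180.45 = 0.005542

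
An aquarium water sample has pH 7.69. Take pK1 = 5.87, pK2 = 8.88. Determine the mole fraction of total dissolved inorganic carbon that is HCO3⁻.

α₁ = 0.926

α₁ = 1 / (1 + [H⁺]/K1 + K2/[H⁺]) = 1 / (1 + 10^-1.82 + 10^-1.19)
   = 1 / (1 + 0.015136 + 0.064565) = 1/1.0797 = 0.9262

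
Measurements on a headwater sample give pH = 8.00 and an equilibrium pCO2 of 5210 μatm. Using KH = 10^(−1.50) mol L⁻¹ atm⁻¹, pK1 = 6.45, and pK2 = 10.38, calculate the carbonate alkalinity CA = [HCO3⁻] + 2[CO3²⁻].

[CO2*] = KH · pCO2 = 10^(−1.50) × 5210×10^-6 = 1.648×10^-4 mol/L
α₀ = 1/(1 + K1/[H⁺] + K1K2/[H⁺]²) = 1/(1 + 10^+1.55 + 10^-0.83) = 0.02730
DIC = [CO2*]/α₀ = 1.648×10^-4 / 0.02730 = 6.035 mmol/L
CA = (α₁ + 2α₂)·DIC = (0.9687 + 2×0.004038) × 6.035 = 5.89 mmol/L

CA = 5.89 mmol/L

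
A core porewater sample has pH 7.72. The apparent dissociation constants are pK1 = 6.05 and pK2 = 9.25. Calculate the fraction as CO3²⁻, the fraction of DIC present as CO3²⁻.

α₂ = 0.0281

α₂ = 1 / (1 + [H⁺]/K2 + [H⁺]²/(K1K2)) = 1 / (1 + 10^+1.53 + 10^-0.14)
   = 1 / (1 + 33.884 + 0.72444) = 1/35.609 = 0.02808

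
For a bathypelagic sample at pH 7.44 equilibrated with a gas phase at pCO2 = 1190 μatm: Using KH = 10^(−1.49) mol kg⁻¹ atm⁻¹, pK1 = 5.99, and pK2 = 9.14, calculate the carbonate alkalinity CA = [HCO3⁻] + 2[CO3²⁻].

[CO2*] = KH · pCO2 = 10^(−1.49) × 1190×10^-6 = 3.851×10^-5 mol/kg
α₀ = 1/(1 + K1/[H⁺] + K1K2/[H⁺]²) = 1/(1 + 10^+1.45 + 10^-0.25) = 0.03362
DIC = [CO2*]/α₀ = 3.851×10^-5 / 0.03362 = 1.145 mmol/kg
CA = (α₁ + 2α₂)·DIC = (0.9475 + 2×0.01890) × 1.145 = 1.13 mmol/kg

CA = 1.13 mmol/kg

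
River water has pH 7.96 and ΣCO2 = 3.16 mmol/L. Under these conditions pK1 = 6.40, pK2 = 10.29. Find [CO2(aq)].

α₀ = 1 / (1 + K1/[H⁺] + K1K2/[H⁺]²) = 1 / (1 + 10^+1.56 + 10^-0.77)
   = 1 / (1 + 36.308 + 0.16982) = 1/37.478 = 0.02668
[CO2*] = α₀ × DIC = 0.02668 × 3.16 = 0.0843 mmol/L

[CO2*] = 0.0843 mmol/L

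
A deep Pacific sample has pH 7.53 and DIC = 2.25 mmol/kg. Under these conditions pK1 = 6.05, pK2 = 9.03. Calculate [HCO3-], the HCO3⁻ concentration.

[HCO3⁻] = 2.11 mmol/kg

α₁ = 1 / (1 + [H⁺]/K1 + K2/[H⁺]) = 1 / (1 + 10^-1.48 + 10^-1.50)
   = 1 / (1 + 0.033113 + 0.031623) = 1/1.0647 = 0.9392
[HCO3⁻] = α₁ × DIC = 0.9392 × 2.25 = 2.11 mmol/kg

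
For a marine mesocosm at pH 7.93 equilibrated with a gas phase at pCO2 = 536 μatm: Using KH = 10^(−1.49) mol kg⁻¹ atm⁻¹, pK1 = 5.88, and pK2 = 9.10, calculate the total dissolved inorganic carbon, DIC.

[CO2*] = KH · pCO2 = 10^(−1.49) × 536×10^-6 = 1.734×10^-5 mol/kg
α₀ = 1/(1 + K1/[H⁺] + K1K2/[H⁺]²) = 1/(1 + 10^+2.05 + 10^+0.88) = 0.008279
DIC = [CO2*]/α₀ = 1.734×10^-5 / 0.008279 = 2.10 mmol/kg

DIC = 2.10 mmol/kg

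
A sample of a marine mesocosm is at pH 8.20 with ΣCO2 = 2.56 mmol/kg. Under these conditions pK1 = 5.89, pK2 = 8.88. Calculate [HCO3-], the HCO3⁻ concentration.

[HCO3⁻] = 2.11 mmol/kg

α₁ = 1 / (1 + [H⁺]/K1 + K2/[H⁺]) = 1 / (1 + 10^-2.31 + 10^-0.68)
   = 1 / (1 + 0.0048978 + 0.20893) = 1/1.2138 = 0.8238
[HCO3⁻] = α₁ × DIC = 0.8238 × 2.56 = 2.11 mmol/kg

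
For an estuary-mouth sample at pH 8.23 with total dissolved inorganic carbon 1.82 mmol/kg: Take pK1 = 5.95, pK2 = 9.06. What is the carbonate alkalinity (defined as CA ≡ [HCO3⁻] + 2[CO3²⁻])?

CA = [HCO3⁻] + 2[CO3²⁻] = (α₁ + 2α₂)·DIC
At pH 8.23: [H⁺]/K1 = 10^-2.28 = 0.0052481, K2/[H⁺] = 10^-0.83 = 0.14791
α₁ = 1/(1 + 0.0052481 + 0.14791) = 1/1.1532 = 0.8672; α₂ = α₁·K2/[H⁺] = 0.1283
α₁ + 2α₂ = 1.1237
CA = 1.1237 × 1.82 = 2.05 mmol/kg

CA = 2.05 mmol/kg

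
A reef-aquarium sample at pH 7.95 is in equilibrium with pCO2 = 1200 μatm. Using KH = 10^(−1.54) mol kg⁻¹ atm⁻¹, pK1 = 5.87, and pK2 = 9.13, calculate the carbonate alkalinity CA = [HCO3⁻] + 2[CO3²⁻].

CA = 4.71 mmol/kg

[CO2*] = KH · pCO2 = 10^(−1.54) × 1200×10^-6 = 3.461×10^-5 mol/kg
α₀ = 1/(1 + K1/[H⁺] + K1K2/[H⁺]²) = 1/(1 + 10^+2.08 + 10^+0.90) = 0.007742
DIC = [CO2*]/α₀ = 3.461×10^-5 / 0.007742 = 4.470 mmol/kg
CA = (α₁ + 2α₂)·DIC = (0.9308 + 2×0.06149) × 4.470 = 4.71 mmol/kg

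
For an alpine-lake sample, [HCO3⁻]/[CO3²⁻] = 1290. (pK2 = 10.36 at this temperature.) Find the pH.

From K2 = [H⁺][CO3²⁻]/[HCO3⁻]:  pH = pK2 − log₁₀([HCO3⁻]/[CO3²⁻])
log₁₀(1290) = +3.111
pH = 10.36 − (+3.111) = 7.25

pH = 7.25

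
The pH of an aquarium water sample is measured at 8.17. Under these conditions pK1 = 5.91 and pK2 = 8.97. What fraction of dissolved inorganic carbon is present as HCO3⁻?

α₁ = 1 / (1 + [H⁺]/K1 + K2/[H⁺]) = 1 / (1 + 10^-2.26 + 10^-0.80)
   = 1 / (1 + 0.0054954 + 0.15849) = 1/1.1640 = 0.8591

α₁ = 0.859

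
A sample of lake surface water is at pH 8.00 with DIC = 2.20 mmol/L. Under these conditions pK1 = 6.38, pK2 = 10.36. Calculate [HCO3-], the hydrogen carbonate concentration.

α₁ = 1 / (1 + [H⁺]/K1 + K2/[H⁺]) = 1 / (1 + 10^-1.62 + 10^-2.36)
   = 1 / (1 + 0.023988 + 0.0043652) = 1/1.0284 = 0.9724
[HCO3⁻] = α₁ × DIC = 0.9724 × 2.20 = 2.14 mmol/L

[HCO3⁻] = 2.14 mmol/L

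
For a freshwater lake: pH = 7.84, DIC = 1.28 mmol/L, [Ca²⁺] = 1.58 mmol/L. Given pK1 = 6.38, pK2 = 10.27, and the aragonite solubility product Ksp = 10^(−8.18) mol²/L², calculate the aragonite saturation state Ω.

Ω = 1.10

α₂ = 1 / (1 + [H⁺]/K2 + [H⁺]²/(K1K2)) = 1 / (1 + 10^+2.43 + 10^+0.97)
   = 1 / (1 + 269.15 + 9.3325) = 1/279.49 = 0.003578
[CO3²⁻] = α₂ × DIC = 0.003578 × 1.28 = 0.004580 mmol/L = 4.580 μmol/L
Ksp = 10^(−8.18) = 6.607×10^-9
Ω = [Ca²⁺][CO3²⁻]/Ksp = (1.58×10^-3)(4.580×10^-6) / 6.607×10^-9 = 1.10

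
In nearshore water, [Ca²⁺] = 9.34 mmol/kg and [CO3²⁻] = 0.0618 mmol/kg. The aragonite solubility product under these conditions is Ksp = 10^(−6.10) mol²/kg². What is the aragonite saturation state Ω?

Ksp = 10^(−6.10) = 7.943×10^-7
Ω = [Ca²⁺][CO3²⁻]/Ksp = (9.34×10^-3)(0.0618×10^-3) / 7.943×10^-7 = 0.727

Ω = 0.727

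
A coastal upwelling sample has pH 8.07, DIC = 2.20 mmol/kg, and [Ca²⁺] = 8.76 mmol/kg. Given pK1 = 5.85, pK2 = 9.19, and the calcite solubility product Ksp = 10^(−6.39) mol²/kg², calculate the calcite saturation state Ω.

Ω = 3.32

α₂ = 1 / (1 + [H⁺]/K2 + [H⁺]²/(K1K2)) = 1 / (1 + 10^+1.12 + 10^-1.10)
   = 1 / (1 + 13.183 + 0.079433) = 1/14.262 = 0.07012
[CO3²⁻] = α₂ × DIC = 0.07012 × 2.20 = 0.1543 mmol/kg
Ksp = 10^(−6.39) = 4.074×10^-7
Ω = [Ca²⁺][CO3²⁻]/Ksp = (8.76×10^-3)(1.543×10^-4) / 4.074×10^-7 = 3.32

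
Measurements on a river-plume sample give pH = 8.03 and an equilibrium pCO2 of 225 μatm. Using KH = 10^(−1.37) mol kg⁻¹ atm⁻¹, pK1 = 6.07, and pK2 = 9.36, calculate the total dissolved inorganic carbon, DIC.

DIC = 0.926 mmol/kg

[CO2*] = KH · pCO2 = 10^(−1.37) × 225×10^-6 = 9.598×10^-6 mol/kg
α₀ = 1/(1 + K1/[H⁺] + K1K2/[H⁺]²) = 1/(1 + 10^+1.96 + 10^+0.63) = 0.01037
DIC = [CO2*]/α₀ = 9.598×10^-6 / 0.01037 = 0.926 mmol/kg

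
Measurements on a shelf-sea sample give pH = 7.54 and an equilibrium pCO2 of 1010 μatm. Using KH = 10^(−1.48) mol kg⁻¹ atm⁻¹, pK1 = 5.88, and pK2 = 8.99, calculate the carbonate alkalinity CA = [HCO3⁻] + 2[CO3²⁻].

CA = 1.64 mmol/kg

[CO2*] = KH · pCO2 = 10^(−1.48) × 1010×10^-6 = 3.344×10^-5 mol/kg
α₀ = 1/(1 + K1/[H⁺] + K1K2/[H⁺]²) = 1/(1 + 10^+1.66 + 10^+0.21) = 0.02069
DIC = [CO2*]/α₀ = 3.344×10^-5 / 0.02069 = 1.616 mmol/kg
CA = (α₁ + 2α₂)·DIC = (0.9458 + 2×0.03356) × 1.616 = 1.64 mmol/kg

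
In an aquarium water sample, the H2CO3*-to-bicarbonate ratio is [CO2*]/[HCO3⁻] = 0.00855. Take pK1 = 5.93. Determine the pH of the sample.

From K1 = [H⁺][HCO3⁻]/[CO2*]:  pH = pK1 − log₁₀([CO2*]/[HCO3⁻])
log₁₀(0.00855) = -2.068
pH = 5.93 − (-2.068) = 8.00

pH = 8.00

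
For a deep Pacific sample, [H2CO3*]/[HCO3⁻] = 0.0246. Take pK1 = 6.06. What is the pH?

From K1 = [H⁺][HCO3⁻]/[H2CO3*]:  pH = pK1 − log₁₀([H2CO3*]/[HCO3⁻])
log₁₀(0.0246) = -1.609
pH = 6.06 − (-1.609) = 7.67

pH = 7.67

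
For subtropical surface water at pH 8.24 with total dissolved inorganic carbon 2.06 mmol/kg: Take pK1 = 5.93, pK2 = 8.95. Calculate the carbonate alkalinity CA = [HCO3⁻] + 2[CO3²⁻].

CA = [HCO3⁻] + 2[CO3²⁻] = (α₁ + 2α₂)·DIC
At pH 8.24: [H⁺]/K1 = 10^-2.31 = 0.0048978, K2/[H⁺] = 10^-0.71 = 0.19498
α₁ = 1/(1 + 0.0048978 + 0.19498) = 1/1.1999 = 0.8334; α₂ = α₁·K2/[H⁺] = 0.1625
α₁ + 2α₂ = 1.1584
CA = 1.1584 × 2.06 = 2.39 mmol/kg

CA = 2.39 mmol/kg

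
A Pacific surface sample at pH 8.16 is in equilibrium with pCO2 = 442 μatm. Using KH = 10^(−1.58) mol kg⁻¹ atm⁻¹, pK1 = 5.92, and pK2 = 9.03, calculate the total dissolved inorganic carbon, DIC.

[CO2*] = KH · pCO2 = 10^(−1.58) × 442×10^-6 = 1.163×10^-5 mol/kg
α₀ = 1/(1 + K1/[H⁺] + K1K2/[H⁺]²) = 1/(1 + 10^+2.24 + 10^+1.37) = 0.005045
DIC = [CO2*]/α₀ = 1.163×10^-5 / 0.005045 = 2.30 mmol/kg

DIC = 2.30 mmol/kg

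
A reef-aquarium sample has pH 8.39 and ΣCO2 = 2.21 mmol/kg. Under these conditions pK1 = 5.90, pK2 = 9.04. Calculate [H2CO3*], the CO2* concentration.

[CO2*] = 5.83 μmol/kg

α₀ = 1 / (1 + K1/[H⁺] + K1K2/[H⁺]²) = 1 / (1 + 10^+2.49 + 10^+1.84)
   = 1 / (1 + 309.03 + 69.183) = 1/379.21 = 0.002637
[CO2*] = α₀ × DIC = 0.002637 × 2.21 = 0.00583 mmol/kg = 5.83 μmol/kg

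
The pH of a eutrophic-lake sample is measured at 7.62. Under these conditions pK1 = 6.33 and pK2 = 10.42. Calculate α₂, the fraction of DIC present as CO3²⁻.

α₂ = 1 / (1 + [H⁺]/K2 + [H⁺]²/(K1K2)) = 1 / (1 + 10^+2.80 + 10^+1.51)
   = 1 / (1 + 630.96 + 32.359) = 1/664.32 = 0.001505

α₂ = 0.00151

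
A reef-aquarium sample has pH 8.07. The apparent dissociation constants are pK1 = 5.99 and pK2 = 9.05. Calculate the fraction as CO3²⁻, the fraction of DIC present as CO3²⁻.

α₂ = 0.0941

α₂ = 1 / (1 + [H⁺]/K2 + [H⁺]²/(K1K2)) = 1 / (1 + 10^+0.98 + 10^-1.10)
   = 1 / (1 + 9.5499 + 0.079433) = 1/10.629 = 0.09408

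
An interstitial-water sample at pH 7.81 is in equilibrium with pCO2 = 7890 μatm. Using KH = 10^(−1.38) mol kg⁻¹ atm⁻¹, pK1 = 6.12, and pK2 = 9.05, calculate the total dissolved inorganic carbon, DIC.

[CO2*] = KH · pCO2 = 10^(−1.38) × 7890×10^-6 = 3.289×10^-4 mol/kg
α₀ = 1/(1 + K1/[H⁺] + K1K2/[H⁺]²) = 1/(1 + 10^+1.69 + 10^+0.45) = 0.01894
DIC = [CO2*]/α₀ = 3.289×10^-4 / 0.01894 = 17.4 mmol/kg

DIC = 17.4 mmol/kg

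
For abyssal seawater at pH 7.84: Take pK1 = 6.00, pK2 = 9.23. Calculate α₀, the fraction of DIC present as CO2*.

α₀ = 0.0137

α₀ = 1 / (1 + K1/[H⁺] + K1K2/[H⁺]²) = 1 / (1 + 10^+1.84 + 10^+0.45)
   = 1 / (1 + 69.183 + 2.8184) = 1/73.001 = 0.01370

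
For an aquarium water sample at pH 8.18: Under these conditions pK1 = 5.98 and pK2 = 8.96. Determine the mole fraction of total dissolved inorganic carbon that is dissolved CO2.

α₀ = 0.00538

α₀ = 1 / (1 + K1/[H⁺] + K1K2/[H⁺]²) = 1 / (1 + 10^+2.20 + 10^+1.42)
   = 1 / (1 + 158.49 + 26.303) = 1/185.79 = 0.005382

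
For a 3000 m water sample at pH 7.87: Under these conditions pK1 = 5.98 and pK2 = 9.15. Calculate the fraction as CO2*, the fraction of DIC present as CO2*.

α₀ = 1 / (1 + K1/[H⁺] + K1K2/[H⁺]²) = 1 / (1 + 10^+1.89 + 10^+0.61)
   = 1 / (1 + 77.625 + 4.0738) = 1/82.699 = 0.01209

α₀ = 0.0121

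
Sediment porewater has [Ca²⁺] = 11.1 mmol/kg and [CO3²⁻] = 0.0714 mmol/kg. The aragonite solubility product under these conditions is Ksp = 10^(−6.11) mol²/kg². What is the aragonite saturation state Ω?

Ksp = 10^(−6.11) = 7.762×10^-7
Ω = [Ca²⁺][CO3²⁻]/Ksp = (11.1×10^-3)(0.0714×10^-3) / 7.762×10^-7 = 1.02

Ω = 1.02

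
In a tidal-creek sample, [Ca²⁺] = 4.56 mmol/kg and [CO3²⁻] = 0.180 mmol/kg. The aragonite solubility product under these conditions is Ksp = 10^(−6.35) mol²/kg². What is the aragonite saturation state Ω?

Ω = 1.84

Ksp = 10^(−6.35) = 4.467×10^-7
Ω = [Ca²⁺][CO3²⁻]/Ksp = (4.56×10^-3)(0.180×10^-3) / 4.467×10^-7 = 1.84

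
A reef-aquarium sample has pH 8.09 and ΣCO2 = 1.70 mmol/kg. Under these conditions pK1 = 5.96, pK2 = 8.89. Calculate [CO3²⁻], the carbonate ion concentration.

α₂ = 1 / (1 + [H⁺]/K2 + [H⁺]²/(K1K2)) = 1 / (1 + 10^+0.80 + 10^-1.33)
   = 1 / (1 + 6.3096 + 0.046774) = 1/7.3563 = 0.1359
[CO3²⁻] = α₂ × DIC = 0.1359 × 1.70 = 0.231 mmol/kg

[CO3²⁻] = 0.231 mmol/kg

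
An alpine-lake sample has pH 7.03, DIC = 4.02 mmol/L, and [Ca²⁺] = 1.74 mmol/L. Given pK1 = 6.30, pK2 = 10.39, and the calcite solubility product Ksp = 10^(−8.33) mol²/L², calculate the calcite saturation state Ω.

α₂ = 1 / (1 + [H⁺]/K2 + [H⁺]²/(K1K2)) = 1 / (1 + 10^+3.36 + 10^+2.63)
   = 1 / (1 + 2290.9 + 426.58) = 1/2718.4 = 0.0003679
[CO3²⁻] = α₂ × DIC = 0.0003679 × 4.02 = 0.001479 mmol/L = 1.479 μmol/L
Ksp = 10^(−8.33) = 4.677×10^-9
Ω = [Ca²⁺][CO3²⁻]/Ksp = (1.74×10^-3)(1.479×10^-6) / 4.677×10^-9 = 0.550

Ω = 0.550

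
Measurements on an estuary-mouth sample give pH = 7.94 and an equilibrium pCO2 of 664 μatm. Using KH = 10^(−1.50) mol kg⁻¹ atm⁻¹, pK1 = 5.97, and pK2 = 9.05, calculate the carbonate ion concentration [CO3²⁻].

[CO2*] = KH · pCO2 = 10^(−1.50) × 664×10^-6 = 2.100×10^-5 mol/kg
α₀ = 1/(1 + K1/[H⁺] + K1K2/[H⁺]²) = 1/(1 + 10^+1.97 + 10^+0.86) = 0.009845
DIC = [CO2*]/α₀ = 2.100×10^-5 / 0.009845 = 2.133 mmol/kg
[CO3²⁻] = α₂·DIC; α₂ = 0.07132, so [CO3²⁻] = 0.07132 × 2.133 = 0.152 mmol/kg

[CO3²⁻] = 0.152 mmol/kg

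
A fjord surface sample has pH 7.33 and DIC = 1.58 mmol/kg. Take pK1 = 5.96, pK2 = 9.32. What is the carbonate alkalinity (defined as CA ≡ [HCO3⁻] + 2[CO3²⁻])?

CA = 1.53 mmol/kg

CA = [HCO3⁻] + 2[CO3²⁻] = (α₁ + 2α₂)·DIC
At pH 7.33: [H⁺]/K1 = 10^-1.37 = 0.042658, K2/[H⁺] = 10^-1.99 = 0.010233
α₁ = 1/(1 + 0.042658 + 0.010233) = 1/1.0529 = 0.9498; α₂ = α₁·K2/[H⁺] = 0.009719
α₁ + 2α₂ = 0.9692
CA = 0.9692 × 1.58 = 1.53 mmol/kg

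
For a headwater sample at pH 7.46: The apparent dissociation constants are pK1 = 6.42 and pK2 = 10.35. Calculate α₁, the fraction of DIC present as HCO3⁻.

α₁ = 0.915

α₁ = 1 / (1 + [H⁺]/K1 + K2/[H⁺]) = 1 / (1 + 10^-1.04 + 10^-2.89)
   = 1 / (1 + 0.091201 + 0.0012882) = 1/1.0925 = 0.9153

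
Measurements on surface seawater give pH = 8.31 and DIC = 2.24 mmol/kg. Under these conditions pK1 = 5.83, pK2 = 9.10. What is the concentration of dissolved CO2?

α₀ = 1 / (1 + K1/[H⁺] + K1K2/[H⁺]²) = 1 / (1 + 10^+2.48 + 10^+1.69)
   = 1 / (1 + 302.00 + 48.978) = 1/351.97 = 0.002841
[CO2*] = α₀ × DIC = 0.002841 × 2.24 = 0.00636 mmol/kg = 6.36 μmol/kg

[CO2*] = 6.36 μmol/kg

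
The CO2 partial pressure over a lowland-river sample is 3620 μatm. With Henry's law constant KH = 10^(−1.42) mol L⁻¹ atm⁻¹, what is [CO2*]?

KH = 10^(−1.42) = 3.802×10^-2 mol L⁻¹ atm⁻¹
[CO2*] = KH · pCO2 = 3.802×10^-2 × 3620×10^-6 atm = 1.38×10^-4 mol/L

[CO2*] = 138 μmol/L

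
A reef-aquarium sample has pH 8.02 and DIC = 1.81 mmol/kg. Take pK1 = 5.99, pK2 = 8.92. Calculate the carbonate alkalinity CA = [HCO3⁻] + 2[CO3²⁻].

CA = [HCO3⁻] + 2[CO3²⁻] = (α₁ + 2α₂)·DIC
At pH 8.02: [H⁺]/K1 = 10^-2.03 = 0.0093325, K2/[H⁺] = 10^-0.90 = 0.12589
α₁ = 1/(1 + 0.0093325 + 0.12589) = 1/1.1352 = 0.8809; α₂ = α₁·K2/[H⁺] = 0.1109
α₁ + 2α₂ = 1.1027
CA = 1.1027 × 1.81 = 2.00 mmol/kg

CA = 2.00 mmol/kg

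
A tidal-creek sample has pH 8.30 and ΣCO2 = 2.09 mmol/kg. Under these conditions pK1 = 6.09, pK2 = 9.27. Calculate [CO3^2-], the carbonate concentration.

[CO3²⁻] = 0.201 mmol/kg

α₂ = 1 / (1 + [H⁺]/K2 + [H⁺]²/(K1K2)) = 1 / (1 + 10^+0.97 + 10^-1.24)
   = 1 / (1 + 9.3325 + 0.057544) = 1/10.390 = 0.09625
[CO3²⁻] = α₂ × DIC = 0.09625 × 2.09 = 0.201 mmol/kg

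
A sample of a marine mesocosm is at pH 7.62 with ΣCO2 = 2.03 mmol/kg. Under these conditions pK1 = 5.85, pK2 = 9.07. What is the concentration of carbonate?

α₂ = 1 / (1 + [H⁺]/K2 + [H⁺]²/(K1K2)) = 1 / (1 + 10^+1.45 + 10^-0.32)
   = 1 / (1 + 28.184 + 0.47863) = 1/29.662 = 0.03371
[CO3²⁻] = α₂ × DIC = 0.03371 × 2.03 = 0.0684 mmol/kg

[CO3²⁻] = 0.0684 mmol/kg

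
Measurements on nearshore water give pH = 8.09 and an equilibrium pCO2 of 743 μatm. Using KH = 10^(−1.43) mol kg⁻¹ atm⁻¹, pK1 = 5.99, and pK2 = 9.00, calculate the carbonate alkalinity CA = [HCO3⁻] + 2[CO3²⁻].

[CO2*] = KH · pCO2 = 10^(−1.43) × 743×10^-6 = 2.761×10^-5 mol/kg
α₀ = 1/(1 + K1/[H⁺] + K1K2/[H⁺]²) = 1/(1 + 10^+2.10 + 10^+1.19) = 0.007023
DIC = [CO2*]/α₀ = 2.761×10^-5 / 0.007023 = 3.930 mmol/kg
CA = (α₁ + 2α₂)·DIC = (0.8842 + 2×0.1088) × 3.930 = 4.33 mmol/kg

CA = 4.33 mmol/kg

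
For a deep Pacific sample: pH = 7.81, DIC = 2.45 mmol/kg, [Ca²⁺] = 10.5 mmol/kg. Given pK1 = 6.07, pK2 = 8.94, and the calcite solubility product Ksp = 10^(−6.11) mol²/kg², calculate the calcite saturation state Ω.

α₂ = 1 / (1 + [H⁺]/K2 + [H⁺]²/(K1K2)) = 1 / (1 + 10^+1.13 + 10^-0.61)
   = 1 / (1 + 13.490 + 0.24547) = 1/14.735 = 0.06787
[CO3²⁻] = α₂ × DIC = 0.06787 × 2.45 = 0.1663 mmol/kg
Ksp = 10^(−6.11) = 7.762×10^-7
Ω = [Ca²⁺][CO3²⁻]/Ksp = (10.5×10^-3)(1.663×10^-4) / 7.762×10^-7 = 2.25

Ω = 2.25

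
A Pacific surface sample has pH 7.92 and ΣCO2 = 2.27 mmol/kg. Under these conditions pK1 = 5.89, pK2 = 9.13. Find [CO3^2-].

α₂ = 1 / (1 + [H⁺]/K2 + [H⁺]²/(K1K2)) = 1 / (1 + 10^+1.21 + 10^-0.82)
   = 1 / (1 + 16.218 + 0.15136) = 1/17.369 = 0.05757
[CO3²⁻] = α₂ × DIC = 0.05757 × 2.27 = 0.131 mmol/kg

[CO3²⁻] = 0.131 mmol/kg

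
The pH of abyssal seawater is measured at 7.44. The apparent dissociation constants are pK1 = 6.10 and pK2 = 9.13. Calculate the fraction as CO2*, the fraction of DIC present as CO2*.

α₀ = 1 / (1 + K1/[H⁺] + K1K2/[H⁺]²) = 1 / (1 + 10^+1.34 + 10^-0.35)
   = 1 / (1 + 21.878 + 0.44668) = 1/23.324 = 0.04287

α₀ = 0.0429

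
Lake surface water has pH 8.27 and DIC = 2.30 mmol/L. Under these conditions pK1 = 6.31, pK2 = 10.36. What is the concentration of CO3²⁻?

α₂ = 1 / (1 + [H⁺]/K2 + [H⁺]²/(K1K2)) = 1 / (1 + 10^+2.09 + 10^+0.13)
   = 1 / (1 + 123.03 + 1.3490) = 1/125.38 = 0.007976
[CO3²⁻] = α₂ × DIC = 0.007976 × 2.30 = 0.0183 mmol/L = 18.3 μmol/L

[CO3²⁻] = 18.3 μmol/L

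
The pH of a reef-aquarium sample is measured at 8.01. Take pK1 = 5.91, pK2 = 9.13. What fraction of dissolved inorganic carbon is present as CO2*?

α₀ = 1 / (1 + K1/[H⁺] + K1K2/[H⁺]²) = 1 / (1 + 10^+2.10 + 10^+0.98)
   = 1 / (1 + 125.89 + 9.5499) = 1/136.44 = 0.007329

α₀ = 0.00733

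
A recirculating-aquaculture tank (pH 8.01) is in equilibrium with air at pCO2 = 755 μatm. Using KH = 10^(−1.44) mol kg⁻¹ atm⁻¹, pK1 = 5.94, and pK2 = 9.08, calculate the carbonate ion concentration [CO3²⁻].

[CO2*] = KH · pCO2 = 10^(−1.44) × 755×10^-6 = 2.741×10^-5 mol/kg
α₀ = 1/(1 + K1/[H⁺] + K1K2/[H⁺]²) = 1/(1 + 10^+2.07 + 10^+1.00) = 0.007783
DIC = [CO2*]/α₀ = 2.741×10^-5 / 0.007783 = 3.522 mmol/kg
[CO3²⁻] = α₂·DIC; α₂ = 0.07783, so [CO3²⁻] = 0.07783 × 3.522 = 0.274 mmol/kg

[CO3²⁻] = 0.274 mmol/kg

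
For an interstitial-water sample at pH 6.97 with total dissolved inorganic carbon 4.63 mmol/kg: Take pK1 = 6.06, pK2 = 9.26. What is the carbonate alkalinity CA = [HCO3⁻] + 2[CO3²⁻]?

CA = [HCO3⁻] + 2[CO3²⁻] = (α₁ + 2α₂)·DIC
At pH 6.97: [H⁺]/K1 = 10^-0.91 = 0.12303, K2/[H⁺] = 10^-2.29 = 0.0051286
α₁ = 1/(1 + 0.12303 + 0.0051286) = 1/1.1282 = 0.8864; α₂ = α₁·K2/[H⁺] = 0.004546
α₁ + 2α₂ = 0.8955
CA = 0.8955 × 4.63 = 4.15 mmol/kg

CA = 4.15 mmol/kg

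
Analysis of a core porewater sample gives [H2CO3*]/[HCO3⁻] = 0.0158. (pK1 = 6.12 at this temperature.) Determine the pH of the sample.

From K1 = [H⁺][HCO3⁻]/[H2CO3*]:  pH = pK1 − log₁₀([H2CO3*]/[HCO3⁻])
log₁₀(0.0158) = -1.801
pH = 6.12 − (-1.801) = 7.92

pH = 7.92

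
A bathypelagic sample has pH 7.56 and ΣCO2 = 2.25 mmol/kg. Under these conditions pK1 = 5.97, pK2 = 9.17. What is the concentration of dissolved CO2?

[CO2*] = 0.0551 mmol/kg

α₀ = 1 / (1 + K1/[H⁺] + K1K2/[H⁺]²) = 1 / (1 + 10^+1.59 + 10^-0.02)
   = 1 / (1 + 38.905 + 0.95499) = 1/40.860 = 0.02447
[CO2*] = α₀ × DIC = 0.02447 × 2.25 = 0.0551 mmol/kg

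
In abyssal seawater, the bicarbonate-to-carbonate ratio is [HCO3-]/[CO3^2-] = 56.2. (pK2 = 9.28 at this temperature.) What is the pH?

From K2 = [H⁺][CO3^2-]/[HCO3-]:  pH = pK2 − log₁₀([HCO3-]/[CO3^2-])
log₁₀(56.2) = +1.750
pH = 9.28 − (+1.750) = 7.53

pH = 7.53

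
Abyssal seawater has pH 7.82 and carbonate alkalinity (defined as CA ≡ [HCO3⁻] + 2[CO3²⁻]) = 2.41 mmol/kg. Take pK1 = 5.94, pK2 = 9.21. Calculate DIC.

DIC = 2.35 mmol/kg

CA = [HCO3⁻] + 2[CO3²⁻] = (α₁ + 2α₂)·DIC
At pH 7.82: [H⁺]/K1 = 10^-1.88 = 0.013183, K2/[H⁺] = 10^-1.39 = 0.040738
α₁ = 1/(1 + 0.013183 + 0.040738) = 1/1.0539 = 0.9488; α₂ = α₁·K2/[H⁺] = 0.03865
α₁ + 2α₂ = 1.0261
DIC = CA / (α₁ + 2α₂) = 2.41 / 1.0261 = 2.35 mmol/kg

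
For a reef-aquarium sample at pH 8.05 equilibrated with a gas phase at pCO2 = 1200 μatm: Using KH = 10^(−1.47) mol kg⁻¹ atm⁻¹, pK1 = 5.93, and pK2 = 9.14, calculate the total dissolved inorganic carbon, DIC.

[CO2*] = KH · pCO2 = 10^(−1.47) × 1200×10^-6 = 4.066×10^-5 mol/kg
α₀ = 1/(1 + K1/[H⁺] + K1K2/[H⁺]²) = 1/(1 + 10^+2.12 + 10^+1.03) = 0.006967
DIC = [CO2*]/α₀ = 4.066×10^-5 / 0.006967 = 5.84 mmol/kg

DIC = 5.84 mmol/kg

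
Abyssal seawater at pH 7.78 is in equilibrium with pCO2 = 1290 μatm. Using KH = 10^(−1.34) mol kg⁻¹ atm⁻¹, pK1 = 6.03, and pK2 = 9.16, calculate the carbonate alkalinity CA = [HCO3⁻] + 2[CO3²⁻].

CA = 3.59 mmol/kg

[CO2*] = KH · pCO2 = 10^(−1.34) × 1290×10^-6 = 5.896×10^-5 mol/kg
α₀ = 1/(1 + K1/[H⁺] + K1K2/[H⁺]²) = 1/(1 + 10^+1.75 + 10^+0.37) = 0.01678
DIC = [CO2*]/α₀ = 5.896×10^-5 / 0.01678 = 3.513 mmol/kg
CA = (α₁ + 2α₂)·DIC = (0.9439 + 2×0.03935) × 3.513 = 3.59 mmol/kg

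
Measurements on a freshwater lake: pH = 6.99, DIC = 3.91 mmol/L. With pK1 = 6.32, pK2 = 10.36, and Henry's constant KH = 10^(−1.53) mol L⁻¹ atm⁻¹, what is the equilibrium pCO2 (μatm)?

pCO2 = 2.33×10^4 μatm

α₀ = 1 / (1 + K1/[H⁺] + K1K2/[H⁺]²) = 1 / (1 + 10^+0.67 + 10^-2.70)
   = 1 / (1 + 4.6774 + 0.0019953) = 1/5.6793 = 0.1761
[CO2*] = α₀ × DIC = 0.1761 × 3.91 = 0.6885 mmol/L
pCO2 = [CO2*]/KH = 6.885×10^-4 / 2.951×10^-2 = 2.33×10^4 μatm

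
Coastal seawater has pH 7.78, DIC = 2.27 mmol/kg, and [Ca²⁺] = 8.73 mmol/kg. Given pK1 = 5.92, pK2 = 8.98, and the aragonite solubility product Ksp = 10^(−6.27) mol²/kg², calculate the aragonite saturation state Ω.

α₂ = 1 / (1 + [H⁺]/K2 + [H⁺]²/(K1K2)) = 1 / (1 + 10^+1.20 + 10^-0.66)
   = 1 / (1 + 15.849 + 0.21878) = 1/17.068 = 0.05859
[CO3²⁻] = α₂ × DIC = 0.05859 × 2.27 = 0.1330 mmol/kg
Ksp = 10^(−6.27) = 5.370×10^-7
Ω = [Ca²⁺][CO3²⁻]/Ksp = (8.73×10^-3)(1.330×10^-4) / 5.370×10^-7 = 2.16

Ω = 2.16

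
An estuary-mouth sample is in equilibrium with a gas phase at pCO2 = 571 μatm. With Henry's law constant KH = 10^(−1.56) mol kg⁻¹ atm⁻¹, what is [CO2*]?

KH = 10^(−1.56) = 2.754×10^-2 mol kg⁻¹ atm⁻¹
[CO2*] = KH · pCO2 = 2.754×10^-2 × 571×10^-6 atm = 1.57×10^-5 mol/kg

[CO2*] = 15.7 μmol/kg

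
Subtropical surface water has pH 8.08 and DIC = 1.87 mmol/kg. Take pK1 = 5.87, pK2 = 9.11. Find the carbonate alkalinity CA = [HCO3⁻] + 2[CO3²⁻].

CA = 2.02 mmol/kg

CA = [HCO3⁻] + 2[CO3²⁻] = (α₁ + 2α₂)·DIC
At pH 8.08: [H⁺]/K1 = 10^-2.21 = 0.0061660, K2/[H⁺] = 10^-1.03 = 0.093325
α₁ = 1/(1 + 0.0061660 + 0.093325) = 1/1.0995 = 0.9095; α₂ = α₁·K2/[H⁺] = 0.08488
α₁ + 2α₂ = 1.0793
CA = 1.0793 × 1.87 = 2.02 mmol/kg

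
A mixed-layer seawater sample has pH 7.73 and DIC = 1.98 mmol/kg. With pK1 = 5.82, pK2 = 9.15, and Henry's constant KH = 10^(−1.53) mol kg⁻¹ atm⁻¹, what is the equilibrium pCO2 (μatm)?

pCO2 = 786 μatm

α₀ = 1 / (1 + K1/[H⁺] + K1K2/[H⁺]²) = 1 / (1 + 10^+1.91 + 10^+0.49)
   = 1 / (1 + 81.283 + 3.0903) = 1/85.373 = 0.01171
[CO2*] = α₀ × DIC = 0.01171 × 1.98 = 0.02319 mmol/kg
pCO2 = [CO2*]/KH = 2.319×10^-5 / 2.951×10^-2 = 786 μatm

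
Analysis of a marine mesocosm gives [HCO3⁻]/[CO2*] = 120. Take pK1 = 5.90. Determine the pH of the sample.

From K1 = [H⁺][HCO3⁻]/[CO2*]:  pH = pK1 + log₁₀([HCO3⁻]/[CO2*])
log₁₀(120) = +2.079
pH = 5.90 + (+2.079) = 7.98

pH = 7.98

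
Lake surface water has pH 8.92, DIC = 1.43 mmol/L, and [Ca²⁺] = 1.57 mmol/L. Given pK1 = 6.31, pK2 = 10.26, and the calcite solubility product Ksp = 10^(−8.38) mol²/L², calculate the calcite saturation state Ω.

α₂ = 1 / (1 + [H⁺]/K2 + [H⁺]²/(K1K2)) = 1 / (1 + 10^+1.34 + 10^-1.27)
   = 1 / (1 + 21.878 + 0.053703) = 1/22.931 = 0.04361
[CO3²⁻] = α₂ × DIC = 0.04361 × 1.43 = 0.06236 mmol/L
Ksp = 10^(−8.38) = 4.169×10^-9
Ω = [Ca²⁺][CO3²⁻]/Ksp = (1.57×10^-3)(6.236×10^-5) / 4.169×10^-9 = 23.5

Ω = 23.5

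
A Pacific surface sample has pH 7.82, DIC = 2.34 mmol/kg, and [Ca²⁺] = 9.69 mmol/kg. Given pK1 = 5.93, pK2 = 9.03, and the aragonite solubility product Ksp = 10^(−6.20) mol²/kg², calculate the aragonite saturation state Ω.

Ω = 2.06

α₂ = 1 / (1 + [H⁺]/K2 + [H⁺]²/(K1K2)) = 1 / (1 + 10^+1.21 + 10^-0.68)
   = 1 / (1 + 16.218 + 0.20893) = 1/17.427 = 0.05738
[CO3²⁻] = α₂ × DIC = 0.05738 × 2.34 = 0.1343 mmol/kg
Ksp = 10^(−6.20) = 6.310×10^-7
Ω = [Ca²⁺][CO3²⁻]/Ksp = (9.69×10^-3)(1.343×10^-4) / 6.310×10^-7 = 2.06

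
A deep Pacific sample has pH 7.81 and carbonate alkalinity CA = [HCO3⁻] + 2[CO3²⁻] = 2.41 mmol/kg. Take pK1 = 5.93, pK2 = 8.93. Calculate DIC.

DIC = 2.28 mmol/kg

CA = [HCO3⁻] + 2[CO3²⁻] = (α₁ + 2α₂)·DIC
At pH 7.81: [H⁺]/K1 = 10^-1.88 = 0.013183, K2/[H⁺] = 10^-1.12 = 0.075858
α₁ = 1/(1 + 0.013183 + 0.075858) = 1/1.0890 = 0.9182; α₂ = α₁·K2/[H⁺] = 0.06966
α₁ + 2α₂ = 1.0576
DIC = CA / (α₁ + 2α₂) = 2.41 / 1.0576 = 2.28 mmol/kg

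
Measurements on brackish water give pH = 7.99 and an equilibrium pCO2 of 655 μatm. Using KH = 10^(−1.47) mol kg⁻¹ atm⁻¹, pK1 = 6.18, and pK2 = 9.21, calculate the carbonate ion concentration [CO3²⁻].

[CO2*] = KH · pCO2 = 10^(−1.47) × 655×10^-6 = 2.219×10^-5 mol/kg
α₀ = 1/(1 + K1/[H⁺] + K1K2/[H⁺]²) = 1/(1 + 10^+1.81 + 10^+0.59) = 0.01440
DIC = [CO2*]/α₀ = 2.219×10^-5 / 0.01440 = 1.542 mmol/kg
[CO3²⁻] = α₂·DIC; α₂ = 0.05601, so [CO3²⁻] = 0.05601 × 1.542 = 0.0863 mmol/kg

[CO3²⁻] = 0.0863 mmol/kg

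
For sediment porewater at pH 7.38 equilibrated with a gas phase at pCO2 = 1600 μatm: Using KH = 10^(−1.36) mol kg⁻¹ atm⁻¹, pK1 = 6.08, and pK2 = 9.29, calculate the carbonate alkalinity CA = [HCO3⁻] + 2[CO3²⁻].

[CO2*] = KH · pCO2 = 10^(−1.36) × 1600×10^-6 = 6.984×10^-5 mol/kg
α₀ = 1/(1 + K1/[H⁺] + K1K2/[H⁺]²) = 1/(1 + 10^+1.30 + 10^-0.61) = 0.04717
DIC = [CO2*]/α₀ = 6.984×10^-5 / 0.04717 = 1.481 mmol/kg
CA = (α₁ + 2α₂)·DIC = (0.9412 + 2×0.01158) × 1.481 = 1.43 mmol/kg

CA = 1.43 mmol/kg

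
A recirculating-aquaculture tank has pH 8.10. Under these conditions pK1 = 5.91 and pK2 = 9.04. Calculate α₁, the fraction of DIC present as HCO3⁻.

α₁ = 1 / (1 + [H⁺]/K1 + K2/[H⁺]) = 1 / (1 + 10^-2.19 + 10^-0.94)
   = 1 / (1 + 0.0064565 + 0.11482) = 1/1.1213 = 0.8918

α₁ = 0.892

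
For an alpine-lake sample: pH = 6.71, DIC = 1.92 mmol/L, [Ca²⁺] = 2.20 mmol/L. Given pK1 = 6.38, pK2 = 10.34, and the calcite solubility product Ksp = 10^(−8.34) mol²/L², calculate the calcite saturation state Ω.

Ω = 0.148

α₂ = 1 / (1 + [H⁺]/K2 + [H⁺]²/(K1K2)) = 1 / (1 + 10^+3.63 + 10^+3.30)
   = 1 / (1 + 4265.8 + 1995.3) = 1/6262.1 = 0.0001597
[CO3²⁻] = α₂ × DIC = 0.0001597 × 1.92 = 0.0003066 mmol/L = 0.3066 μmol/L
Ksp = 10^(−8.34) = 4.571×10^-9
Ω = [Ca²⁺][CO3²⁻]/Ksp = (2.20×10^-3)(3.066×10^-7) / 4.571×10^-9 = 0.148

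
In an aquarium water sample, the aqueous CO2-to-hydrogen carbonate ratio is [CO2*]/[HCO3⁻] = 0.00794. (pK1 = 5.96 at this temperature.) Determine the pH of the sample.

From K1 = [H⁺][HCO3⁻]/[CO2*]:  pH = pK1 − log₁₀([CO2*]/[HCO3⁻])
log₁₀(0.00794) = -2.100
pH = 5.96 − (-2.100) = 8.06

pH = 8.06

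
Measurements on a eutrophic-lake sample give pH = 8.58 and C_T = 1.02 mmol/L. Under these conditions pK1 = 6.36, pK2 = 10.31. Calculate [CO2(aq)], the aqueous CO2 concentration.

α₀ = 1 / (1 + K1/[H⁺] + K1K2/[H⁺]²) = 1 / (1 + 10^+2.22 + 10^+0.49)
   = 1 / (1 + 165.96 + 3.0903) = 1/170.05 = 0.005881
[CO2*] = α₀ × DIC = 0.005881 × 1.02 = 0.00600 mmol/L = 6.00 μmol/L

[CO2*] = 6.00 μmol/L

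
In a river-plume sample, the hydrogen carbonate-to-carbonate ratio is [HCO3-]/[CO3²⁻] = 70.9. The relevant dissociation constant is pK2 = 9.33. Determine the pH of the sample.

From K2 = [H⁺][CO3²⁻]/[HCO3-]:  pH = pK2 − log₁₀([HCO3-]/[CO3²⁻])
log₁₀(70.9) = +1.851
pH = 9.33 − (+1.851) = 7.48

pH = 7.48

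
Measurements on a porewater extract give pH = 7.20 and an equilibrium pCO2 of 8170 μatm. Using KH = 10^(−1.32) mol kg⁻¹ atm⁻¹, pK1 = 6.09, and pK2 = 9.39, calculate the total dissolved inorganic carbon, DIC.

DIC = 5.46 mmol/kg

[CO2*] = KH · pCO2 = 10^(−1.32) × 8170×10^-6 = 3.910×10^-4 mol/kg
α₀ = 1/(1 + K1/[H⁺] + K1K2/[H⁺]²) = 1/(1 + 10^+1.11 + 10^-1.08) = 0.07160
DIC = [CO2*]/α₀ = 3.910×10^-4 / 0.07160 = 5.46 mmol/kg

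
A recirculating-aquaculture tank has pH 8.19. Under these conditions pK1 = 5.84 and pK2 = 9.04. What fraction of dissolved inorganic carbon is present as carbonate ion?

α₂ = 1 / (1 + [H⁺]/K2 + [H⁺]²/(K1K2)) = 1 / (1 + 10^+0.85 + 10^-1.50)
   = 1 / (1 + 7.0795 + 0.031623) = 1/8.1111 = 0.1233

α₂ = 0.123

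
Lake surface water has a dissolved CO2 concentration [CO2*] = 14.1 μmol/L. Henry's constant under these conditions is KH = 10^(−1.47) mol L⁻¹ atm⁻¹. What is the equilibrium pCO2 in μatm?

pCO2 = 416 μatm

KH = 10^(−1.47) = 3.388×10^-2 mol L⁻¹ atm⁻¹
pCO2 = [CO2*]/KH = 14.1×10^-6 / 3.388×10^-2 = 4.16×10^-4 atm = 416 μatm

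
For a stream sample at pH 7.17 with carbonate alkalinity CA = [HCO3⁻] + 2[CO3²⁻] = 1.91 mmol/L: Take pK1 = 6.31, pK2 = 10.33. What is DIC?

DIC = 2.17 mmol/L

CA = [HCO3⁻] + 2[CO3²⁻] = (α₁ + 2α₂)·DIC
At pH 7.17: [H⁺]/K1 = 10^-0.86 = 0.13804, K2/[H⁺] = 10^-3.16 = 0.00069183
α₁ = 1/(1 + 0.13804 + 0.00069183) = 1/1.1387 = 0.8782; α₂ = α₁·K2/[H⁺] = 0.0006075
α₁ + 2α₂ = 0.8794
DIC = CA / (α₁ + 2α₂) = 1.91 / 0.8794 = 2.17 mmol/L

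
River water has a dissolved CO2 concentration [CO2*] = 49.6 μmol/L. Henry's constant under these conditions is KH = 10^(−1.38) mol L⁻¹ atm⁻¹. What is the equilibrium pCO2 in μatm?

pCO2 = 1190 μatm

KH = 10^(−1.38) = 4.169×10^-2 mol L⁻¹ atm⁻¹
pCO2 = [CO2*]/KH = 49.6×10^-6 / 4.169×10^-2 = 1.19×10^-3 atm = 1190 μatm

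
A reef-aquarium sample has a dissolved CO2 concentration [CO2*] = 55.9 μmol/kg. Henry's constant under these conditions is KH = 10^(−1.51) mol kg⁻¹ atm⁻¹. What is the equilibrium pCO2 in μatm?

KH = 10^(−1.51) = 3.090×10^-2 mol kg⁻¹ atm⁻¹
pCO2 = [CO2*]/KH = 55.9×10^-6 / 3.090×10^-2 = 1.81×10^-3 atm = 1810 μatm

pCO2 = 1810 μatm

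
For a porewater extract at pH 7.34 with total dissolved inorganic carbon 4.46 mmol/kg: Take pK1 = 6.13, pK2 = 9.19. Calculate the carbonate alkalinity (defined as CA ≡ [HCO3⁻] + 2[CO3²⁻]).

CA = 4.26 mmol/kg

CA = [HCO3⁻] + 2[CO3²⁻] = (α₁ + 2α₂)·DIC
At pH 7.34: [H⁺]/K1 = 10^-1.21 = 0.061660, K2/[H⁺] = 10^-1.85 = 0.014125
α₁ = 1/(1 + 0.061660 + 0.014125) = 1/1.0758 = 0.9296; α₂ = α₁·K2/[H⁺] = 0.01313
α₁ + 2α₂ = 0.9558
CA = 0.9558 × 4.46 = 4.26 mmol/kg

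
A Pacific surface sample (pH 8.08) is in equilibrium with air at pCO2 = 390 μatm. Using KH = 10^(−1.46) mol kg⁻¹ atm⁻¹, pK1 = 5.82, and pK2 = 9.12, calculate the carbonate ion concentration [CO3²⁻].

[CO2*] = KH · pCO2 = 10^(−1.46) × 390×10^-6 = 1.352×10^-5 mol/kg
α₀ = 1/(1 + K1/[H⁺] + K1K2/[H⁺]²) = 1/(1 + 10^+2.26 + 10^+1.22) = 0.005011
DIC = [CO2*]/α₀ = 1.352×10^-5 / 0.005011 = 2.699 mmol/kg
[CO3²⁻] = α₂·DIC; α₂ = 0.08316, so [CO3²⁻] = 0.08316 × 2.699 = 0.224 mmol/kg

[CO3²⁻] = 0.224 mmol/kg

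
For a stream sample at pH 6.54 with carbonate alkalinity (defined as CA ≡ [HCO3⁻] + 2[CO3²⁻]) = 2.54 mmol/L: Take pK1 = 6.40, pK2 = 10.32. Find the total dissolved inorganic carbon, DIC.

CA = [HCO3⁻] + 2[CO3²⁻] = (α₁ + 2α₂)·DIC
At pH 6.54: [H⁺]/K1 = 10^-0.14 = 0.72444, K2/[H⁺] = 10^-3.78 = 0.00016596
α₁ = 1/(1 + 0.72444 + 0.00016596) = 1/1.7246 = 0.5798; α₂ = α₁·K2/[H⁺] = 9.623×10^-5
α₁ + 2α₂ = 0.5800
DIC = CA / (α₁ + 2α₂) = 2.54 / 0.5800 = 4.38 mmol/L

DIC = 4.38 mmol/L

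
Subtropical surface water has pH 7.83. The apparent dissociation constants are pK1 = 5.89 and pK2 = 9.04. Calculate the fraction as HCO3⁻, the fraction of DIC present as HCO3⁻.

α₁ = 0.932

α₁ = 1 / (1 + [H⁺]/K1 + K2/[H⁺]) = 1 / (1 + 10^-1.94 + 10^-1.21)
   = 1 / (1 + 0.011482 + 0.061660) = 1/1.0731 = 0.9318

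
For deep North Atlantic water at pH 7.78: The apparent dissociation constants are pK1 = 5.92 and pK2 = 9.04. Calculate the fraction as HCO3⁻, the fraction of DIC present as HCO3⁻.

α₁ = 1 / (1 + [H⁺]/K1 + K2/[H⁺]) = 1 / (1 + 10^-1.86 + 10^-1.26)
   = 1 / (1 + 0.013804 + 0.054954) = 1/1.0688 = 0.9357

α₁ = 0.936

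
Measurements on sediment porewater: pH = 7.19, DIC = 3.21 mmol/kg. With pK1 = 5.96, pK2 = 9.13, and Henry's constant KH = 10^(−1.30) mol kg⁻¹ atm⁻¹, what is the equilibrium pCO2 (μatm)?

α₀ = 1 / (1 + K1/[H⁺] + K1K2/[H⁺]²) = 1 / (1 + 10^+1.23 + 10^-0.71)
   = 1 / (1 + 16.982 + 0.19498) = 1/18.177 = 0.05501
[CO2*] = α₀ × DIC = 0.05501 × 3.21 = 0.1766 mmol/kg
pCO2 = [CO2*]/KH = 1.766×10^-4 / 5.012×10^-2 = 3520 μatm

pCO2 = 3520 μatm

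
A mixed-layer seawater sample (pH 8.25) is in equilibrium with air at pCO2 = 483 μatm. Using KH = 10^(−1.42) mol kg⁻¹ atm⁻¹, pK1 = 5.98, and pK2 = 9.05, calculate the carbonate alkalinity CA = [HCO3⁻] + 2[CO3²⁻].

CA = 4.50 mmol/kg

[CO2*] = KH · pCO2 = 10^(−1.42) × 483×10^-6 = 1.836×10^-5 mol/kg
α₀ = 1/(1 + K1/[H⁺] + K1K2/[H⁺]²) = 1/(1 + 10^+2.27 + 10^+1.47) = 0.004614
DIC = [CO2*]/α₀ = 1.836×10^-5 / 0.004614 = 3.980 mmol/kg
CA = (α₁ + 2α₂)·DIC = (0.8592 + 2×0.1362) × 3.980 = 4.50 mmol/kg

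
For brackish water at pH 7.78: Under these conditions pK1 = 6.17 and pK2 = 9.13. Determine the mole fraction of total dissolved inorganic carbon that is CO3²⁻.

α₂ = 1 / (1 + [H⁺]/K2 + [H⁺]²/(K1K2)) = 1 / (1 + 10^+1.35 + 10^-0.26)
   = 1 / (1 + 22.387 + 0.54954) = 1/23.937 = 0.04178

α₂ = 0.0418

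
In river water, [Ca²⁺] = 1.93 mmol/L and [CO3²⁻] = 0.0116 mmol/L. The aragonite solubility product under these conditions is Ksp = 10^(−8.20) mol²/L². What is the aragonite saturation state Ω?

Ω = 3.55

Ksp = 10^(−8.20) = 6.310×10^-9
Ω = [Ca²⁺][CO3²⁻]/Ksp = (1.93×10^-3)(0.0116×10^-3) / 6.310×10^-9 = 3.55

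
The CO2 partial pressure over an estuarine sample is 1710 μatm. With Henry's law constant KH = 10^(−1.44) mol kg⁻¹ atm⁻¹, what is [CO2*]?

[CO2*] = 62.1 μmol/kg

KH = 10^(−1.44) = 3.631×10^-2 mol kg⁻¹ atm⁻¹
[CO2*] = KH · pCO2 = 3.631×10^-2 × 1710×10^-6 atm = 6.21×10^-5 mol/kg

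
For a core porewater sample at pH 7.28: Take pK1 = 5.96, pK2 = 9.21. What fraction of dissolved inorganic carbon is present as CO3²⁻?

α₂ = 0.0111

α₂ = 1 / (1 + [H⁺]/K2 + [H⁺]²/(K1K2)) = 1 / (1 + 10^+1.93 + 10^+0.61)
   = 1 / (1 + 85.114 + 4.0738) = 1/90.188 = 0.01109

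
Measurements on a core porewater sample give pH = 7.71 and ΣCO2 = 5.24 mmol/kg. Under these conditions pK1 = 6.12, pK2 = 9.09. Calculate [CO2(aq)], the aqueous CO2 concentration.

[CO2*] = 0.126 mmol/kg

α₀ = 1 / (1 + K1/[H⁺] + K1K2/[H⁺]²) = 1 / (1 + 10^+1.59 + 10^+0.21)
   = 1 / (1 + 38.905 + 1.6218) = 1/41.526 = 0.02408
[CO2*] = α₀ × DIC = 0.02408 × 5.24 = 0.126 mmol/kg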